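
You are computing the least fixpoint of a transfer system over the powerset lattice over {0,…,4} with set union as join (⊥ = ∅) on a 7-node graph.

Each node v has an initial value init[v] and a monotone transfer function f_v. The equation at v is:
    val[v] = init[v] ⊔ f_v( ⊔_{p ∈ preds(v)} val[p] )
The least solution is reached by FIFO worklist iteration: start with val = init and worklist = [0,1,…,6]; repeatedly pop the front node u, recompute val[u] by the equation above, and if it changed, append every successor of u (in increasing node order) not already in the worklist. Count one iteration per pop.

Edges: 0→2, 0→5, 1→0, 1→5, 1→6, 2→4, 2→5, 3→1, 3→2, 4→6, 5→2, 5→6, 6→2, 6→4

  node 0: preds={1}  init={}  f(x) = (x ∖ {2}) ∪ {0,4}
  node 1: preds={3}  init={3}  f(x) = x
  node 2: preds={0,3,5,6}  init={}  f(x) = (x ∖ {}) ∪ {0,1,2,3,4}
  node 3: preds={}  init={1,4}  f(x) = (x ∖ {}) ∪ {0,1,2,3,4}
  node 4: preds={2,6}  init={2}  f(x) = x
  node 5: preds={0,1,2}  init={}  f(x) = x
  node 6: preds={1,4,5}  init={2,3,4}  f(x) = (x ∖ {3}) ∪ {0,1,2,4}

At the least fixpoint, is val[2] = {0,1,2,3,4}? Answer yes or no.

yes

Trace (14 dequeues):
  [1] u=0 | in {3} | out {0,3,4} | prev {} | push {}
  [2] u=1 | in {1,4} | out {1,3,4} | prev {3} | push {0}
  [3] u=2 | in {0,1,2,3,4} | out {0,1,2,3,4} | prev {} | push {}
  [4] u=3 | in {} | out {0,1,2,3,4} | prev {1,4} | push {1,2}
  [5] u=4 | in {0,1,2,3,4} | out {0,1,2,3,4} | prev {2} | push {}
  [6] u=5 | in {0,1,2,3,4} | out {0,1,2,3,4} | prev {} | push {}
  [7] u=6 | in {0,1,2,3,4} | out {0,1,2,3,4} | prev {2,3,4} | push {4}
  [8] u=0 | in {1,3,4} | out {0,1,3,4} | prev {0,3,4} | push {5}
  [9] u=1 | in {0,1,2,3,4} | out {0,1,2,3,4} | prev {1,3,4} | push {0,6}
  [10] u=2 | in {0,1,2,3,4} | out {0,1,2,3,4} | ==
  [11] u=4 | in {0,1,2,3,4} | out {0,1,2,3,4} | ==
  [12] u=5 | in {0,1,2,3,4} | out {0,1,2,3,4} | ==
  [13] u=0 | in {0,1,2,3,4} | out {0,1,3,4} | ==
  [14] u=6 | in {0,1,2,3,4} | out {0,1,2,3,4} | ==

Converged values:
  [0] {0,1,3,4}
  [1] {0,1,2,3,4}
  [2] {0,1,2,3,4}
  [3] {0,1,2,3,4}
  [4] {0,1,2,3,4}
  [5] {0,1,2,3,4}
  [6] {0,1,2,3,4}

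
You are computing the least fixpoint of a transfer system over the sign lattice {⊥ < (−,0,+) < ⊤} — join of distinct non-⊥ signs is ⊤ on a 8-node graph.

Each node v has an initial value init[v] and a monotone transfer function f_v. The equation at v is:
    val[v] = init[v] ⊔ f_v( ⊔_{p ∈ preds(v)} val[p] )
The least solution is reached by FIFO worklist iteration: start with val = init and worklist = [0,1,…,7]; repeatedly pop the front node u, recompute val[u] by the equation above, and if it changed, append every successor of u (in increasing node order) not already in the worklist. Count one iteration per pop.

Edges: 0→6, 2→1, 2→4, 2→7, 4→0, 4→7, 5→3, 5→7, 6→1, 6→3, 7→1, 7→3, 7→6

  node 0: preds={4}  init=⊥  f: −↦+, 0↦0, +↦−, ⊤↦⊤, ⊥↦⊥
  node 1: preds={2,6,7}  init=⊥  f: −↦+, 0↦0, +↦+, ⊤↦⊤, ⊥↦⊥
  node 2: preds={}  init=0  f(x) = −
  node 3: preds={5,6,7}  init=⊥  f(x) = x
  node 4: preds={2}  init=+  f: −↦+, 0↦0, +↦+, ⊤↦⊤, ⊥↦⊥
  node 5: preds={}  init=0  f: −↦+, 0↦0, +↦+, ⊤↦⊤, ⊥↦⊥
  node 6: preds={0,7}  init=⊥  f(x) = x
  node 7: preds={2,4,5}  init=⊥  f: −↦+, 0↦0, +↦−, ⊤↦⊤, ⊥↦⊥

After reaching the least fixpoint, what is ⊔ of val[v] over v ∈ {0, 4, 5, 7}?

Trace (14 dequeues):
  [1] u=0 | in + | out − | prev ⊥ | push {}
  [2] u=1 | in 0 | out 0 | prev ⊥ | push {}
  [3] u=2 | in ⊥ | out ⊤ | prev 0 | push {1}
  [4] u=3 | in 0 | out 0 | prev ⊥ | push {}
  [5] u=4 | in ⊤ | out ⊤ | prev + | push {0}
  [6] u=5 | in ⊥ | out 0 | ==
  [7] u=6 | in − | out − | prev ⊥ | push {3}
  [8] u=7 | in ⊤ | out ⊤ | prev ⊥ | push {6}
  [9] u=1 | in ⊤ | out ⊤ | prev 0 | push {}
  [10] u=0 | in ⊤ | out ⊤ | prev − | push {}
  [11] u=3 | in ⊤ | out ⊤ | prev 0 | push {}
  [12] u=6 | in ⊤ | out ⊤ | prev − | push {1,3}
  [13] u=1 | in ⊤ | out ⊤ | ==
  [14] u=3 | in ⊤ | out ⊤ | ==

Converged values:
  [0] ⊤
  [1] ⊤
  [2] ⊤
  [3] ⊤
  [4] ⊤
  [5] 0
  [6] ⊤
  [7] ⊤

⊤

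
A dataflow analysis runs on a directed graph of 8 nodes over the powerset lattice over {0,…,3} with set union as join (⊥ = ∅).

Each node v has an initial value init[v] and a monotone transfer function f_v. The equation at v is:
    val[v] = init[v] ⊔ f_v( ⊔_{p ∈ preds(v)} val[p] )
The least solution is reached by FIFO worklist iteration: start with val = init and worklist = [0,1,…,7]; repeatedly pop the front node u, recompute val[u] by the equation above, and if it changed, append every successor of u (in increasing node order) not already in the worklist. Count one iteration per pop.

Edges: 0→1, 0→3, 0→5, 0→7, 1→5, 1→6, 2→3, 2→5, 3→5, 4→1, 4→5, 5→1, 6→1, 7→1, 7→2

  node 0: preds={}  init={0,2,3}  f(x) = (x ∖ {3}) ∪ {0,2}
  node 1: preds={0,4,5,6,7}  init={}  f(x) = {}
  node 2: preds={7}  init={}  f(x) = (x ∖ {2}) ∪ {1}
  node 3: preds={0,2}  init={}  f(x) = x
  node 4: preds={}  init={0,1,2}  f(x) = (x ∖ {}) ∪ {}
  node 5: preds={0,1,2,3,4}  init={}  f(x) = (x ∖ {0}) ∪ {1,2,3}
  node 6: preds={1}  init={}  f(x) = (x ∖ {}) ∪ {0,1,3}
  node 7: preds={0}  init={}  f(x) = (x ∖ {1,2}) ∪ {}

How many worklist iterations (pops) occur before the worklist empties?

12

Worklist (12 pops):
  #1 pop 0: in={} → {0,2,3} (no change)
  #2 pop 1: in={0,1,2,3} → {} (no change)
  #3 pop 2: in={} → {1} (was {}); enqueue []
  #4 pop 3: in={0,1,2,3} → {0,1,2,3} (was {}); enqueue []
  #5 pop 4: in={} → {0,1,2} (no change)
  #6 pop 5: in={0,1,2,3} → {1,2,3} (was {}); enqueue [1]
  #7 pop 6: in={} → {0,1,3} (was {}); enqueue []
  #8 pop 7: in={0,2,3} → {0,3} (was {}); enqueue [2]
  #9 pop 1: in={0,1,2,3} → {} (no change)
  #10 pop 2: in={0,3} → {0,1,3} (was {1}); enqueue [3,5]
  #11 pop 3: in={0,1,2,3} → {0,1,2,3} (no change)
  #12 pop 5: in={0,1,2,3} → {1,2,3} (no change)

Fixpoint:
  val[0] = {0,2,3}
  val[1] = {}
  val[2] = {0,1,3}
  val[3] = {0,1,2,3}
  val[4] = {0,1,2}
  val[5] = {1,2,3}
  val[6] = {0,1,3}
  val[7] = {0,3}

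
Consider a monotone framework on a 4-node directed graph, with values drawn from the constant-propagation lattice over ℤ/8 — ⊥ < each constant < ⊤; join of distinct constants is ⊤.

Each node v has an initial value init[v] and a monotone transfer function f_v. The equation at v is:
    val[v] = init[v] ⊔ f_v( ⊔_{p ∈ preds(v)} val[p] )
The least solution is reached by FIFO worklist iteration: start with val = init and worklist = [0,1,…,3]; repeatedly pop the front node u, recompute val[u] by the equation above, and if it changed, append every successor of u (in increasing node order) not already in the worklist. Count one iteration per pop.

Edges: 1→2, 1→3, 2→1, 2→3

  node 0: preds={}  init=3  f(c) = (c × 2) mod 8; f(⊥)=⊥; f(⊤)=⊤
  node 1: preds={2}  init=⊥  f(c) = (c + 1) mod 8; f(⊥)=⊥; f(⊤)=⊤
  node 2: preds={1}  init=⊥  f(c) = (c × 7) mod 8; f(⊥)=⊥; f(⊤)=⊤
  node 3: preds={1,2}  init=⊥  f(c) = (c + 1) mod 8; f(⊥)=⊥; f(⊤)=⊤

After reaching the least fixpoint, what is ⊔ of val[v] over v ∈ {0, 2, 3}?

3

Iteration log — 4 steps:
  step 1. node 0  ⊔preds=⊥  new=3  stable
  step 2. node 1  ⊔preds=⊥  new=⊥  stable
  step 3. node 2  ⊔preds=⊥  new=⊥  stable
  step 4. node 3  ⊔preds=⊥  new=⊥  stable

Least fixpoint reached:
  node 0: 3
  node 1: ⊥
  node 2: ⊥
  node 3: ⊥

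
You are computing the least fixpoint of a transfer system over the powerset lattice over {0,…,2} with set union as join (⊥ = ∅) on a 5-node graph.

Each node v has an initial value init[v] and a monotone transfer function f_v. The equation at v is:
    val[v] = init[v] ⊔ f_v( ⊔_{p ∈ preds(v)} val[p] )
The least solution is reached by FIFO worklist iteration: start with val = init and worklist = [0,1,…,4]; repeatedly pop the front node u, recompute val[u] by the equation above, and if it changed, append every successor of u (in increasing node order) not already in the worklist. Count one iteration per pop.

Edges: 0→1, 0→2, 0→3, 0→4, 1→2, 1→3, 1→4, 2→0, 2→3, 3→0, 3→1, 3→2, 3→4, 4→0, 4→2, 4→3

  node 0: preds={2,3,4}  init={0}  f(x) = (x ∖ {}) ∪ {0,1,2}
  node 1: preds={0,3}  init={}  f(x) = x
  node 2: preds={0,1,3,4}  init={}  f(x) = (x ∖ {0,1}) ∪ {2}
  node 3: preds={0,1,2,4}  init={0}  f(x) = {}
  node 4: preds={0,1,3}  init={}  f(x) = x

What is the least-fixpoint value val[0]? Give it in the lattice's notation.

Worklist (8 pops):
  #1 pop 0: in={0} → {0,1,2} (was {0}); enqueue []
  #2 pop 1: in={0,1,2} → {0,1,2} (was {}); enqueue []
  #3 pop 2: in={0,1,2} → {2} (was {}); enqueue [0]
  #4 pop 3: in={0,1,2} → {0} (no change)
  #5 pop 4: in={0,1,2} → {0,1,2} (was {}); enqueue [2,3]
  #6 pop 0: in={0,1,2} → {0,1,2} (no change)
  #7 pop 2: in={0,1,2} → {2} (no change)
  #8 pop 3: in={0,1,2} → {0} (no change)

Fixpoint:
  val[0] = {0,1,2}
  val[1] = {0,1,2}
  val[2] = {2}
  val[3] = {0}
  val[4] = {0,1,2}

{0,1,2}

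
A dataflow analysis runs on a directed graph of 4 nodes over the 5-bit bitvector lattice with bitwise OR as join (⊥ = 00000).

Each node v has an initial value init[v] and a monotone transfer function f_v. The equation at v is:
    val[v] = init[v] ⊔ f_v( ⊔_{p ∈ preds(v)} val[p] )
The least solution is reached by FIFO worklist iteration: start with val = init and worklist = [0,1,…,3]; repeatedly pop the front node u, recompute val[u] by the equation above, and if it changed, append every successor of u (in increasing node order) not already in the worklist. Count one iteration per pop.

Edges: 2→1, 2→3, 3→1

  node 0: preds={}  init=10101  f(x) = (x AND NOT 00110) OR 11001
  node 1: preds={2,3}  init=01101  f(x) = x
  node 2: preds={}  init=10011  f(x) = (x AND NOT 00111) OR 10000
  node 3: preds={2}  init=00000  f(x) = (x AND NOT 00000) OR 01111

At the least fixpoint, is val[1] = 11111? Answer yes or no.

Trace (5 dequeues):
  [1] u=0 | in 00000 | out 11101 | prev 10101 | push {}
  [2] u=1 | in 10011 | out 11111 | prev 01101 | push {}
  [3] u=2 | in 00000 | out 10011 | ==
  [4] u=3 | in 10011 | out 11111 | prev 00000 | push {1}
  [5] u=1 | in 11111 | out 11111 | ==

Converged values:
  [0] 11101
  [1] 11111
  [2] 10011
  [3] 11111

yes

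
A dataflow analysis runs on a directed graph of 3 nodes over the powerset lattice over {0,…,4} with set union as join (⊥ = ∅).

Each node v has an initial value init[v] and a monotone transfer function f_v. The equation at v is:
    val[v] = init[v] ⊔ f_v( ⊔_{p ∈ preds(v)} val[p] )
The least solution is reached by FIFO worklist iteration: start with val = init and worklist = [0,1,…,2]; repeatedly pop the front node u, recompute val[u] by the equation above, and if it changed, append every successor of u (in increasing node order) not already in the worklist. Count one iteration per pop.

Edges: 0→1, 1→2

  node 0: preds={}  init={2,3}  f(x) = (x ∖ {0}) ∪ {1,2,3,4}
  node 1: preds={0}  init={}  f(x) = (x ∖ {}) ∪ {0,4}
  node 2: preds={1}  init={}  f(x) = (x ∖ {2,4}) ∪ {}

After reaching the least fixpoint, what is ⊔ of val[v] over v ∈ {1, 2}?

Trace (3 dequeues):
  [1] u=0 | in {} | out {1,2,3,4} | prev {2,3} | push {}
  [2] u=1 | in {1,2,3,4} | out {0,1,2,3,4} | prev {} | push {}
  [3] u=2 | in {0,1,2,3,4} | out {0,1,3} | prev {} | push {}

Converged values:
  [0] {1,2,3,4}
  [1] {0,1,2,3,4}
  [2] {0,1,3}

{0,1,2,3,4}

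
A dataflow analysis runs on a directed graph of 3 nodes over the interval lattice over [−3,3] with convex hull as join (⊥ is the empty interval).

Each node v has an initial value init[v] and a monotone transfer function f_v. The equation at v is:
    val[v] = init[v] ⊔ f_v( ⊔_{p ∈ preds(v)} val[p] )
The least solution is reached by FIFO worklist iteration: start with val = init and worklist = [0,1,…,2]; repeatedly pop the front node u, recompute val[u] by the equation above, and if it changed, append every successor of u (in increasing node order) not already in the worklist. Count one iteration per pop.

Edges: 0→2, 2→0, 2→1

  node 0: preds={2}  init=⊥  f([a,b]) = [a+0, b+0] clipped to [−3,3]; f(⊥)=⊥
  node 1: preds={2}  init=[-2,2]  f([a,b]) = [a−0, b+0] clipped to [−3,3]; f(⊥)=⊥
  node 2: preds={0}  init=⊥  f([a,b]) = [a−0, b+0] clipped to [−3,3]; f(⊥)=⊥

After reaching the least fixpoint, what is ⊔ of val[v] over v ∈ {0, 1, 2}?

Trace (3 dequeues):
  [1] u=0 | in ⊥ | out ⊥ | ==
  [2] u=1 | in ⊥ | out [-2,2] | ==
  [3] u=2 | in ⊥ | out ⊥ | ==

Converged values:
  [0] ⊥
  [1] [-2,2]
  [2] ⊥

[-2,2]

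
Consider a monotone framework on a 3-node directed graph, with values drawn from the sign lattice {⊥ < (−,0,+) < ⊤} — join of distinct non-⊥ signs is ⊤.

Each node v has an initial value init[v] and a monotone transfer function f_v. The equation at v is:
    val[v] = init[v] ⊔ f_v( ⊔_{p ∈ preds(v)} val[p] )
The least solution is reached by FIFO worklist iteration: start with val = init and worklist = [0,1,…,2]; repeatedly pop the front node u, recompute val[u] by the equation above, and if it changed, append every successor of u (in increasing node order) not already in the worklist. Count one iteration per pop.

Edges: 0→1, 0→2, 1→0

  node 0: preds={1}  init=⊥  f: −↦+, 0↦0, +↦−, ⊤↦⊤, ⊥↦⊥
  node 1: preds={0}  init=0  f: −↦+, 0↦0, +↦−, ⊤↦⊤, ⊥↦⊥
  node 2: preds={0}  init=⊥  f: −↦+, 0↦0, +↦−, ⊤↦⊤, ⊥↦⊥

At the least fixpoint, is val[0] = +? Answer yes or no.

Iteration log — 3 steps:
  step 1. node 0  ⊔preds=0  new=0  old=⊥  +wl: 
  step 2. node 1  ⊔preds=0  new=0  stable
  step 3. node 2  ⊔preds=0  new=0  old=⊥  +wl: 

Least fixpoint reached:
  node 0: 0
  node 1: 0
  node 2: 0

no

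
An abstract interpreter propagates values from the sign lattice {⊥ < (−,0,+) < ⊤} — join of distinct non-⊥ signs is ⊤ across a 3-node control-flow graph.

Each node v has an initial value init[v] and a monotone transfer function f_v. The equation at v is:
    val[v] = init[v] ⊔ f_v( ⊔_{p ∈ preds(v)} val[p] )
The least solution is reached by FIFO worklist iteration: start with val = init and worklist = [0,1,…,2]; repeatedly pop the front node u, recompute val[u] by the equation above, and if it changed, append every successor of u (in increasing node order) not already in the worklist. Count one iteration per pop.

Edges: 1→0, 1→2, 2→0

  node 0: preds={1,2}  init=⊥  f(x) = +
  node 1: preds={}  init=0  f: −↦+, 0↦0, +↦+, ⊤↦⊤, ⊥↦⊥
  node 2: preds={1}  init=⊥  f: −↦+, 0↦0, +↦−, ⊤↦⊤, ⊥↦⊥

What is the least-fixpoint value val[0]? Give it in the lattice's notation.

+

Trace (4 dequeues):
  [1] u=0 | in 0 | out + | prev ⊥ | push {}
  [2] u=1 | in ⊥ | out 0 | ==
  [3] u=2 | in 0 | out 0 | prev ⊥ | push {0}
  [4] u=0 | in 0 | out + | ==

Converged values:
  [0] +
  [1] 0
  [2] 0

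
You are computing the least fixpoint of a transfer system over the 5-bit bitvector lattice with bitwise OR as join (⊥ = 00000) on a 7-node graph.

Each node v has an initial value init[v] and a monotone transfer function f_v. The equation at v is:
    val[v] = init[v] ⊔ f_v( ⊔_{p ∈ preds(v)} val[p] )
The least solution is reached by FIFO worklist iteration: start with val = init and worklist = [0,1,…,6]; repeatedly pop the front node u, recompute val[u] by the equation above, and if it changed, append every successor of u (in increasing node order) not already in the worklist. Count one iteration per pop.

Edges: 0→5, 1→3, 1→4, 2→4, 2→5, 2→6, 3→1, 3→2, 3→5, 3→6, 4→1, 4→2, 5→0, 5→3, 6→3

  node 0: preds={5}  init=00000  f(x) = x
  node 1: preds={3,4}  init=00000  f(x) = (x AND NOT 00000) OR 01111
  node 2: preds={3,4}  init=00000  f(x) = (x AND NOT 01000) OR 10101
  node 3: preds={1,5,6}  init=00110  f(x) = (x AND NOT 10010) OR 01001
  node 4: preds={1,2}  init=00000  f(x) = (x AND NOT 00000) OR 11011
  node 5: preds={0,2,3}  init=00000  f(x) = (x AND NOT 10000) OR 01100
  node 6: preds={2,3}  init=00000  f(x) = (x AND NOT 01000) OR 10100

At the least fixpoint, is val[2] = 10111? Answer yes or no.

Trace (13 dequeues):
  [1] u=0 | in 00000 | out 00000 | ==
  [2] u=1 | in 00110 | out 01111 | prev 00000 | push {}
  [3] u=2 | in 00110 | out 10111 | prev 00000 | push {}
  [4] u=3 | in 01111 | out 01111 | prev 00110 | push {1,2}
  [5] u=4 | in 11111 | out 11111 | prev 00000 | push {}
  [6] u=5 | in 11111 | out 01111 | prev 00000 | push {0,3}
  [7] u=6 | in 11111 | out 10111 | prev 00000 | push {}
  [8] u=1 | in 11111 | out 11111 | prev 01111 | push {4}
  [9] u=2 | in 11111 | out 10111 | ==
  [10] u=0 | in 01111 | out 01111 | prev 00000 | push {5}
  [11] u=3 | in 11111 | out 01111 | ==
  [12] u=4 | in 11111 | out 11111 | ==
  [13] u=5 | in 11111 | out 01111 | ==

Converged values:
  [0] 01111
  [1] 11111
  [2] 10111
  [3] 01111
  [4] 11111
  [5] 01111
  [6] 10111

yes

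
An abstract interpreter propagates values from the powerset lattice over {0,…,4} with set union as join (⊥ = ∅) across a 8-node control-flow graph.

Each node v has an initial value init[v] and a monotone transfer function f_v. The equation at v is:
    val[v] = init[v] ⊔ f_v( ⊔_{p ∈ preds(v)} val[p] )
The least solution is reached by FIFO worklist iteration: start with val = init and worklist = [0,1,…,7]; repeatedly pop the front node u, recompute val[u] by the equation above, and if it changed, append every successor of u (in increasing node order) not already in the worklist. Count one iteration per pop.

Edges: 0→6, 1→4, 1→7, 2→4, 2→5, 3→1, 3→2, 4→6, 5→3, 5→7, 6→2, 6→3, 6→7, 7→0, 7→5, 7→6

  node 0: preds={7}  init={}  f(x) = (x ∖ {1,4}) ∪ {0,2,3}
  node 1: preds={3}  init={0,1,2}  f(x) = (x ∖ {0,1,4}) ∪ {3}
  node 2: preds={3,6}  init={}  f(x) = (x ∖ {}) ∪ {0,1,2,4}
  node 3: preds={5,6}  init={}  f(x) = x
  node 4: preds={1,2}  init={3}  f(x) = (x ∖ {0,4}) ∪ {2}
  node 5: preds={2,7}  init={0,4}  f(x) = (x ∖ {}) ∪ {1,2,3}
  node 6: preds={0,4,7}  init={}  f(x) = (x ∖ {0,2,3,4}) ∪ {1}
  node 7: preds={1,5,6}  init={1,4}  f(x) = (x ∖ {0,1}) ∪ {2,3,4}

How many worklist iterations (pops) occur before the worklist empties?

Iteration log — 18 steps:
  step 1. node 0  ⊔preds={1,4}  new={0,2,3}  old={}  +wl: 
  step 2. node 1  ⊔preds={}  new={0,1,2,3}  old={0,1,2}  +wl: 
  step 3. node 2  ⊔preds={}  new={0,1,2,4}  old={}  +wl: 
  step 4. node 3  ⊔preds={0,4}  new={0,4}  old={}  +wl: 1,2
  step 5. node 4  ⊔preds={0,1,2,3,4}  new={1,2,3}  old={3}  +wl: 
  step 6. node 5  ⊔preds={0,1,2,4}  new={0,1,2,3,4}  old={0,4}  +wl: 3
  step 7. node 6  ⊔preds={0,1,2,3,4}  new={1}  old={}  +wl: 
  step 8. node 7  ⊔preds={0,1,2,3,4}  new={1,2,3,4}  old={1,4}  +wl: 0,5,6
  step 9. node 1  ⊔preds={0,4}  new={0,1,2,3}  stable
  step 10. node 2  ⊔preds={0,1,4}  new={0,1,2,4}  stable
  step 11. node 3  ⊔preds={0,1,2,3,4}  new={0,1,2,3,4}  old={0,4}  +wl: 1,2
  step 12. node 0  ⊔preds={1,2,3,4}  new={0,2,3}  stable
  step 13. node 5  ⊔preds={0,1,2,3,4}  new={0,1,2,3,4}  stable
  step 14. node 6  ⊔preds={0,1,2,3,4}  new={1}  stable
  step 15. node 1  ⊔preds={0,1,2,3,4}  new={0,1,2,3}  stable
  step 16. node 2  ⊔preds={0,1,2,3,4}  new={0,1,2,3,4}  old={0,1,2,4}  +wl: 4,5
  step 17. node 4  ⊔preds={0,1,2,3,4}  new={1,2,3}  stable
  step 18. node 5  ⊔preds={0,1,2,3,4}  new={0,1,2,3,4}  stable

Least fixpoint reached:
  node 0: {0,2,3}
  node 1: {0,1,2,3}
  node 2: {0,1,2,3,4}
  node 3: {0,1,2,3,4}
  node 4: {1,2,3}
  node 5: {0,1,2,3,4}
  node 6: {1}
  node 7: {1,2,3,4}

18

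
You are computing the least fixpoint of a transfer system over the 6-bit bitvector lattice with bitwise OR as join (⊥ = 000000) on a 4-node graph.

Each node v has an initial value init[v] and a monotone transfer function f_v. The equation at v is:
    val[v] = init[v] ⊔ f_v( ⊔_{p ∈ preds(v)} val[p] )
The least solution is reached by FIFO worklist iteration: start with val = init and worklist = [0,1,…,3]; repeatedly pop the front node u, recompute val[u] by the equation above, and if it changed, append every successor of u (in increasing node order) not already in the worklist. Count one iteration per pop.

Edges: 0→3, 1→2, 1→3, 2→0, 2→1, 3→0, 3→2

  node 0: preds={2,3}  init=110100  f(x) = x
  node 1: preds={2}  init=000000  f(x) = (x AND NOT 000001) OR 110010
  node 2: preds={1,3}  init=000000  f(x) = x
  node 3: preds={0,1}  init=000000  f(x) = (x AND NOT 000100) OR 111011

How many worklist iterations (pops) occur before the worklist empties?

Trace (12 dequeues):
  [1] u=0 | in 000000 | out 110100 | ==
  [2] u=1 | in 000000 | out 110010 | prev 000000 | push {}
  [3] u=2 | in 110010 | out 110010 | prev 000000 | push {0,1}
  [4] u=3 | in 110110 | out 111011 | prev 000000 | push {2}
  [5] u=0 | in 111011 | out 111111 | prev 110100 | push {3}
  [6] u=1 | in 110010 | out 110010 | ==
  [7] u=2 | in 111011 | out 111011 | prev 110010 | push {0,1}
  [8] u=3 | in 111111 | out 111011 | ==
  [9] u=0 | in 111011 | out 111111 | ==
  [10] u=1 | in 111011 | out 111010 | prev 110010 | push {2,3}
  [11] u=2 | in 111011 | out 111011 | ==
  [12] u=3 | in 111111 | out 111011 | ==

Converged values:
  [0] 111111
  [1] 111010
  [2] 111011
  [3] 111011

12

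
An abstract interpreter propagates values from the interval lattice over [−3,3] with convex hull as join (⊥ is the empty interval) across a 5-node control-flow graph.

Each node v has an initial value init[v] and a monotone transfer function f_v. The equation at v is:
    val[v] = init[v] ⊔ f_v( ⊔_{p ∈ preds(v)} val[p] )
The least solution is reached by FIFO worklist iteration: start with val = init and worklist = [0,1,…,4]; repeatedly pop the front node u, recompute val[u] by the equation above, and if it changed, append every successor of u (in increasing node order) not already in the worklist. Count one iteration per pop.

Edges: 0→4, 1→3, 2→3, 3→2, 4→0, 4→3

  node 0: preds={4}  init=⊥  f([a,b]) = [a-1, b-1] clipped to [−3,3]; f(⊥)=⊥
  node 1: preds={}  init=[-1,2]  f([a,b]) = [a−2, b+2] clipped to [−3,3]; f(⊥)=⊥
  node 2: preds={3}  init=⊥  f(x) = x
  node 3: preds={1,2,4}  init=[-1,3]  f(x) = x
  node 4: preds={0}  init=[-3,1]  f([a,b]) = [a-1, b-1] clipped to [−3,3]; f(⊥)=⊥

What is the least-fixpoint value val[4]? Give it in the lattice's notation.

Trace (7 dequeues):
  [1] u=0 | in [-3,1] | out [-3,0] | prev ⊥ | push {}
  [2] u=1 | in ⊥ | out [-1,2] | ==
  [3] u=2 | in [-1,3] | out [-1,3] | prev ⊥ | push {}
  [4] u=3 | in [-3,3] | out [-3,3] | prev [-1,3] | push {2}
  [5] u=4 | in [-3,0] | out [-3,1] | ==
  [6] u=2 | in [-3,3] | out [-3,3] | prev [-1,3] | push {3}
  [7] u=3 | in [-3,3] | out [-3,3] | ==

Converged values:
  [0] [-3,0]
  [1] [-1,2]
  [2] [-3,3]
  [3] [-3,3]
  [4] [-3,1]

[-3,1]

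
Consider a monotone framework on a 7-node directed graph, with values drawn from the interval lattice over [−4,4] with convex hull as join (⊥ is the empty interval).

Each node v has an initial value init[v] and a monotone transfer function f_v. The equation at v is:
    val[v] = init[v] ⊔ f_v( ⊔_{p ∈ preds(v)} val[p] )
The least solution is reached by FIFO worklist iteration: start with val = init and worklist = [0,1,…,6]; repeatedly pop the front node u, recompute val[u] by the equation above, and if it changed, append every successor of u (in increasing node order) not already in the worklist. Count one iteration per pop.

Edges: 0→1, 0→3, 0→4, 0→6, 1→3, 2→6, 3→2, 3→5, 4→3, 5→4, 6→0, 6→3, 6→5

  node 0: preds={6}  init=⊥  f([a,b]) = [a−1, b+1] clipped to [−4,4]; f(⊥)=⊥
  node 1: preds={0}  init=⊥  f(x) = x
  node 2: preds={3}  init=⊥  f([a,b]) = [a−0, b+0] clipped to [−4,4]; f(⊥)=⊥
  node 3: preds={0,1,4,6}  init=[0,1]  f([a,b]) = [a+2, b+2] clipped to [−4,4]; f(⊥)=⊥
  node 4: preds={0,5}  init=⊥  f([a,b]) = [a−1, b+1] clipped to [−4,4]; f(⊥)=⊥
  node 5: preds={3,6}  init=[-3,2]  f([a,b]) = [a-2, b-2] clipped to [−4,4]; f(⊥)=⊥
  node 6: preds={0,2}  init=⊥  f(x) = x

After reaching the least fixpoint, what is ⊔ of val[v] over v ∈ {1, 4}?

[-4,4]

Trace (31 dequeues):
  [1] u=0 | in ⊥ | out ⊥ | ==
  [2] u=1 | in ⊥ | out ⊥ | ==
  [3] u=2 | in [0,1] | out [0,1] | prev ⊥ | push {}
  [4] u=3 | in ⊥ | out [0,1] | ==
  [5] u=4 | in [-3,2] | out [-4,3] | prev ⊥ | push {3}
  [6] u=5 | in [0,1] | out [-3,2] | ==
  [7] u=6 | in [0,1] | out [0,1] | prev ⊥ | push {0,5}
  [8] u=3 | in [-4,3] | out [-2,4] | prev [0,1] | push {2}
  [9] u=0 | in [0,1] | out [-1,2] | prev ⊥ | push {1,3,4,6}
  [10] u=5 | in [-2,4] | out [-4,2] | prev [-3,2] | push {}
  [11] u=2 | in [-2,4] | out [-2,4] | prev [0,1] | push {}
  [12] u=1 | in [-1,2] | out [-1,2] | prev ⊥ | push {}
  [13] u=3 | in [-4,3] | out [-2,4] | ==
  [14] u=4 | in [-4,2] | out [-4,3] | ==
  [15] u=6 | in [-2,4] | out [-2,4] | prev [0,1] | push {0,3,5}
  [16] u=0 | in [-2,4] | out [-3,4] | prev [-1,2] | push {1,4,6}
  [17] u=3 | in [-4,4] | out [-2,4] | ==
  [18] u=5 | in [-2,4] | out [-4,2] | ==
  [19] u=1 | in [-3,4] | out [-3,4] | prev [-1,2] | push {3}
  [20] u=4 | in [-4,4] | out [-4,4] | prev [-4,3] | push {}
  [21] u=6 | in [-3,4] | out [-3,4] | prev [-2,4] | push {0,5}
  [22] u=3 | in [-4,4] | out [-2,4] | ==
  [23] u=0 | in [-3,4] | out [-4,4] | prev [-3,4] | push {1,3,4,6}
  [24] u=5 | in [-3,4] | out [-4,2] | ==
  [25] u=1 | in [-4,4] | out [-4,4] | prev [-3,4] | push {}
  [26] u=3 | in [-4,4] | out [-2,4] | ==
  [27] u=4 | in [-4,4] | out [-4,4] | ==
  [28] u=6 | in [-4,4] | out [-4,4] | prev [-3,4] | push {0,3,5}
  [29] u=0 | in [-4,4] | out [-4,4] | ==
  [30] u=3 | in [-4,4] | out [-2,4] | ==
  [31] u=5 | in [-4,4] | out [-4,2] | ==

Converged values:
  [0] [-4,4]
  [1] [-4,4]
  [2] [-2,4]
  [3] [-2,4]
  [4] [-4,4]
  [5] [-4,2]
  [6] [-4,4]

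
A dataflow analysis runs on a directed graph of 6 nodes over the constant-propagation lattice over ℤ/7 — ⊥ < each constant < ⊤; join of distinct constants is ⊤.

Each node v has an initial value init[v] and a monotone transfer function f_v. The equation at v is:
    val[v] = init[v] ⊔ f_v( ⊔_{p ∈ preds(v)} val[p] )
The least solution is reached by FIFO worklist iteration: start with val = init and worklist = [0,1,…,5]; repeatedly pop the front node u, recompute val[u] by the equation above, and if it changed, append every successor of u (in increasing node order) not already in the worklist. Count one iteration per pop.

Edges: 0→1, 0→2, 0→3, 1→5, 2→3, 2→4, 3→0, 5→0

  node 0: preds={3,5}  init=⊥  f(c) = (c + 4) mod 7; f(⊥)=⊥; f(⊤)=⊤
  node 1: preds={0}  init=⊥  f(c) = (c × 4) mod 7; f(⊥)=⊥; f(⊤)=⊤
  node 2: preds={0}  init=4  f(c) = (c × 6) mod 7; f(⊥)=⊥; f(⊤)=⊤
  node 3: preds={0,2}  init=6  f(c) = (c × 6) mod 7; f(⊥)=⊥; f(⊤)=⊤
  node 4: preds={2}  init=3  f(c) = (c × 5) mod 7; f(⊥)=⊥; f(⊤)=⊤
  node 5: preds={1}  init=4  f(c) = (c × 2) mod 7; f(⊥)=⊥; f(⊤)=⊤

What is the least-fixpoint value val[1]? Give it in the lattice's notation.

Iteration log — 7 steps:
  step 1. node 0  ⊔preds=⊤  new=⊤  old=⊥  +wl: 
  step 2. node 1  ⊔preds=⊤  new=⊤  old=⊥  +wl: 
  step 3. node 2  ⊔preds=⊤  new=⊤  old=4  +wl: 
  step 4. node 3  ⊔preds=⊤  new=⊤  old=6  +wl: 0
  step 5. node 4  ⊔preds=⊤  new=⊤  old=3  +wl: 
  step 6. node 5  ⊔preds=⊤  new=⊤  old=4  +wl: 
  step 7. node 0  ⊔preds=⊤  new=⊤  stable

Least fixpoint reached:
  node 0: ⊤
  node 1: ⊤
  node 2: ⊤
  node 3: ⊤
  node 4: ⊤
  node 5: ⊤

⊤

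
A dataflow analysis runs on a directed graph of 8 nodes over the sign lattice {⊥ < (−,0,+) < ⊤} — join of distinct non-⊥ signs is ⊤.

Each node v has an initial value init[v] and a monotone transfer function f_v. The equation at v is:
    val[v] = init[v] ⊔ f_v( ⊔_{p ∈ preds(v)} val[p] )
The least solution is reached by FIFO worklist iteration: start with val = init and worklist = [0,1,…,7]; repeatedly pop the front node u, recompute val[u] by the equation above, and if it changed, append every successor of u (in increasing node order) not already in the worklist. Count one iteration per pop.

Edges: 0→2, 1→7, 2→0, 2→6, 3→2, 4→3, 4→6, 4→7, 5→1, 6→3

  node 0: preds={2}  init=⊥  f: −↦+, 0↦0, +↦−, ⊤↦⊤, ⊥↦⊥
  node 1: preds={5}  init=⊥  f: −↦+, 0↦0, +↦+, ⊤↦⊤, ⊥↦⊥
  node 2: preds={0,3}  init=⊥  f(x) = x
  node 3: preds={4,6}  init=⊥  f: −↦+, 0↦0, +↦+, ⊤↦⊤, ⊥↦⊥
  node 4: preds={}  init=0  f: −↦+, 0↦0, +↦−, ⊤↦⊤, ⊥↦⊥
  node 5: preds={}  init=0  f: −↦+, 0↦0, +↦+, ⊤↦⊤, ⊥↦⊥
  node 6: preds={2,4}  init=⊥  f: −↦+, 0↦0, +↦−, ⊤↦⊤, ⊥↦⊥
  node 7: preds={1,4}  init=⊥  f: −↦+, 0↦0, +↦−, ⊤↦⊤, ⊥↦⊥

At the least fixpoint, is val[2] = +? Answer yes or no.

no

Worklist (13 pops):
  #1 pop 0: in=⊥ → ⊥ (no change)
  #2 pop 1: in=0 → 0 (was ⊥); enqueue []
  #3 pop 2: in=⊥ → ⊥ (no change)
  #4 pop 3: in=0 → 0 (was ⊥); enqueue [2]
  #5 pop 4: in=⊥ → 0 (no change)
  #6 pop 5: in=⊥ → 0 (no change)
  #7 pop 6: in=0 → 0 (was ⊥); enqueue [3]
  #8 pop 7: in=0 → 0 (was ⊥); enqueue []
  #9 pop 2: in=0 → 0 (was ⊥); enqueue [0,6]
  #10 pop 3: in=0 → 0 (no change)
  #11 pop 0: in=0 → 0 (was ⊥); enqueue [2]
  #12 pop 6: in=0 → 0 (no change)
  #13 pop 2: in=0 → 0 (no change)

Fixpoint:
  val[0] = 0
  val[1] = 0
  val[2] = 0
  val[3] = 0
  val[4] = 0
  val[5] = 0
  val[6] = 0
  val[7] = 0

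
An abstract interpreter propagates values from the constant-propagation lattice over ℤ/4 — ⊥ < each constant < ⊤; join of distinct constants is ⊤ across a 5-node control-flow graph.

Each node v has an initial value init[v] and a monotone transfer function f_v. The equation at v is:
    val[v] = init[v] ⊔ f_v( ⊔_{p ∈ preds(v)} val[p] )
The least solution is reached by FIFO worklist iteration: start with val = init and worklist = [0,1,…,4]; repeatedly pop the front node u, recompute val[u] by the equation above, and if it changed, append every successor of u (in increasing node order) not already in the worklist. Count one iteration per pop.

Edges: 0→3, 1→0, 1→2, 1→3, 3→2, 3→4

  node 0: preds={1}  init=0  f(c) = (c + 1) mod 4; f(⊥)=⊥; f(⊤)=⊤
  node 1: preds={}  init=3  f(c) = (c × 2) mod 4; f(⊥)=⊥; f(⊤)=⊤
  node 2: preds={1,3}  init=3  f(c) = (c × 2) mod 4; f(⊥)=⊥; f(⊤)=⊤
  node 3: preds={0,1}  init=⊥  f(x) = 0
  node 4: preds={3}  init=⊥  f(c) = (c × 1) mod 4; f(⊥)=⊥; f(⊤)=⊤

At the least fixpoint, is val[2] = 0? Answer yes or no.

Iteration log — 6 steps:
  step 1. node 0  ⊔preds=3  new=0  stable
  step 2. node 1  ⊔preds=⊥  new=3  stable
  step 3. node 2  ⊔preds=3  new=⊤  old=3  +wl: 
  step 4. node 3  ⊔preds=⊤  new=0  old=⊥  +wl: 2
  step 5. node 4  ⊔preds=0  new=0  old=⊥  +wl: 
  step 6. node 2  ⊔preds=⊤  new=⊤  stable

Least fixpoint reached:
  node 0: 0
  node 1: 3
  node 2: ⊤
  node 3: 0
  node 4: 0

no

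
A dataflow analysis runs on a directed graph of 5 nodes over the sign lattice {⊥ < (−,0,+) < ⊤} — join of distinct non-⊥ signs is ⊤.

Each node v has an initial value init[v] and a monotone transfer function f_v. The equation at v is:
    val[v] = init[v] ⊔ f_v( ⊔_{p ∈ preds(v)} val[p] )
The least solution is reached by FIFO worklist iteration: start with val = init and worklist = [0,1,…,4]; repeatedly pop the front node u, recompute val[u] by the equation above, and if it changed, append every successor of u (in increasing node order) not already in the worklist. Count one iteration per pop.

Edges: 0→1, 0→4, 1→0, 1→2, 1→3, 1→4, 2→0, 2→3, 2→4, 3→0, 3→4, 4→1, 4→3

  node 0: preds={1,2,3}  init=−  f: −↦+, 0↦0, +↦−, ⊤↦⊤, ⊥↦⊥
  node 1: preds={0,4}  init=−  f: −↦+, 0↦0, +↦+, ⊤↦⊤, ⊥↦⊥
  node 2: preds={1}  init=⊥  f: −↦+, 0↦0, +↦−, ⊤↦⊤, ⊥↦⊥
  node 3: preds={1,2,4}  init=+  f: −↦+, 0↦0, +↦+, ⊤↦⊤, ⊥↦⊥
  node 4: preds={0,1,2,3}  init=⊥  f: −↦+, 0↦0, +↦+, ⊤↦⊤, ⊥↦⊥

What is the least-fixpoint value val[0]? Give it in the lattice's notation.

Trace (8 dequeues):
  [1] u=0 | in ⊤ | out ⊤ | prev − | push {}
  [2] u=1 | in ⊤ | out ⊤ | prev − | push {0}
  [3] u=2 | in ⊤ | out ⊤ | prev ⊥ | push {}
  [4] u=3 | in ⊤ | out ⊤ | prev + | push {}
  [5] u=4 | in ⊤ | out ⊤ | prev ⊥ | push {1,3}
  [6] u=0 | in ⊤ | out ⊤ | ==
  [7] u=1 | in ⊤ | out ⊤ | ==
  [8] u=3 | in ⊤ | out ⊤ | ==

Converged values:
  [0] ⊤
  [1] ⊤
  [2] ⊤
  [3] ⊤
  [4] ⊤

⊤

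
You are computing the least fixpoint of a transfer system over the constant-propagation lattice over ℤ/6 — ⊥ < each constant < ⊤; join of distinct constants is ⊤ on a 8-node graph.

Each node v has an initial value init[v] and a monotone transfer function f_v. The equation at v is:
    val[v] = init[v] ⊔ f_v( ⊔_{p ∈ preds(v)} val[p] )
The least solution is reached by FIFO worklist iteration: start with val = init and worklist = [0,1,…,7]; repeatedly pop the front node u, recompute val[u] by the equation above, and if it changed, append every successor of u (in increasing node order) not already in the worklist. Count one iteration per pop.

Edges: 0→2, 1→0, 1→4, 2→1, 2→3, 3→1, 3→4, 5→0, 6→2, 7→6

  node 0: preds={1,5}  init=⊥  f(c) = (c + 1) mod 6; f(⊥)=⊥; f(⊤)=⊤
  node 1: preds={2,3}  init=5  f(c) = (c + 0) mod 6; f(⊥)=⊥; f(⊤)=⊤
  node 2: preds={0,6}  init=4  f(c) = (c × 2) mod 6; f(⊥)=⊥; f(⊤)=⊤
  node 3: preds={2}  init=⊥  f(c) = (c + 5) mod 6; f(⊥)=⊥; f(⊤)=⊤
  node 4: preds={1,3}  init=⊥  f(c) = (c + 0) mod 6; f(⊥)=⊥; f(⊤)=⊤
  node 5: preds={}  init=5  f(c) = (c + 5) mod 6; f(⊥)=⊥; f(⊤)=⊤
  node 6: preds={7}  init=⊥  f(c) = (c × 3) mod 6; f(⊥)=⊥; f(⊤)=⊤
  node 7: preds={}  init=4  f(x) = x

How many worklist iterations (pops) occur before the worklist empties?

11

Worklist (11 pops):
  #1 pop 0: in=5 → 0 (was ⊥); enqueue []
  #2 pop 1: in=4 → ⊤ (was 5); enqueue [0]
  #3 pop 2: in=0 → ⊤ (was 4); enqueue [1]
  #4 pop 3: in=⊤ → ⊤ (was ⊥); enqueue []
  #5 pop 4: in=⊤ → ⊤ (was ⊥); enqueue []
  #6 pop 5: in=⊥ → 5 (no change)
  #7 pop 6: in=4 → 0 (was ⊥); enqueue [2]
  #8 pop 7: in=⊥ → 4 (no change)
  #9 pop 0: in=⊤ → ⊤ (was 0); enqueue []
  #10 pop 1: in=⊤ → ⊤ (no change)
  #11 pop 2: in=⊤ → ⊤ (no change)

Fixpoint:
  val[0] = ⊤
  val[1] = ⊤
  val[2] = ⊤
  val[3] = ⊤
  val[4] = ⊤
  val[5] = 5
  val[6] = 0
  val[7] = 4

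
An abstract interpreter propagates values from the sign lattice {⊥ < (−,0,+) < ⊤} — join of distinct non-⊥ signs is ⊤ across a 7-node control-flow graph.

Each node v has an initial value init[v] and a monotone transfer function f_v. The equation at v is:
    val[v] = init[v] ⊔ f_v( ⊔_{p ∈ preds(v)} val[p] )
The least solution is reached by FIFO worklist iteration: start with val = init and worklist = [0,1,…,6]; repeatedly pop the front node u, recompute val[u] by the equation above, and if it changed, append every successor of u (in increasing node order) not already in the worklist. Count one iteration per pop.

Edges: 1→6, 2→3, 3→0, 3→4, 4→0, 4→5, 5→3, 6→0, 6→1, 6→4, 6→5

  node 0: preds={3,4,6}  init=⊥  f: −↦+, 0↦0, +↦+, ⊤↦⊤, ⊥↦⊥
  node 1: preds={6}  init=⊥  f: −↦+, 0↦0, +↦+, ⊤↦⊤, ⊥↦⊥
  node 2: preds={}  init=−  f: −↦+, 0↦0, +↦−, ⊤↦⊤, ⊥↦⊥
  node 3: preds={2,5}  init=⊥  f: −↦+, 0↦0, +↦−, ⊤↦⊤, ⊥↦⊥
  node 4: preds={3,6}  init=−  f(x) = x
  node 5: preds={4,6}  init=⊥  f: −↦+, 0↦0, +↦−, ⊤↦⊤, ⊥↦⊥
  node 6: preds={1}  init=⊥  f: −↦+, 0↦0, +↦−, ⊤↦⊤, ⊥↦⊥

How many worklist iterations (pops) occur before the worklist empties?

Trace (11 dequeues):
  [1] u=0 | in − | out + | prev ⊥ | push {}
  [2] u=1 | in ⊥ | out ⊥ | ==
  [3] u=2 | in ⊥ | out − | ==
  [4] u=3 | in − | out + | prev ⊥ | push {0}
  [5] u=4 | in + | out ⊤ | prev − | push {}
  [6] u=5 | in ⊤ | out ⊤ | prev ⊥ | push {3}
  [7] u=6 | in ⊥ | out ⊥ | ==
  [8] u=0 | in ⊤ | out ⊤ | prev + | push {}
  [9] u=3 | in ⊤ | out ⊤ | prev + | push {0,4}
  [10] u=0 | in ⊤ | out ⊤ | ==
  [11] u=4 | in ⊤ | out ⊤ | ==

Converged values:
  [0] ⊤
  [1] ⊥
  [2] −
  [3] ⊤
  [4] ⊤
  [5] ⊤
  [6] ⊥

11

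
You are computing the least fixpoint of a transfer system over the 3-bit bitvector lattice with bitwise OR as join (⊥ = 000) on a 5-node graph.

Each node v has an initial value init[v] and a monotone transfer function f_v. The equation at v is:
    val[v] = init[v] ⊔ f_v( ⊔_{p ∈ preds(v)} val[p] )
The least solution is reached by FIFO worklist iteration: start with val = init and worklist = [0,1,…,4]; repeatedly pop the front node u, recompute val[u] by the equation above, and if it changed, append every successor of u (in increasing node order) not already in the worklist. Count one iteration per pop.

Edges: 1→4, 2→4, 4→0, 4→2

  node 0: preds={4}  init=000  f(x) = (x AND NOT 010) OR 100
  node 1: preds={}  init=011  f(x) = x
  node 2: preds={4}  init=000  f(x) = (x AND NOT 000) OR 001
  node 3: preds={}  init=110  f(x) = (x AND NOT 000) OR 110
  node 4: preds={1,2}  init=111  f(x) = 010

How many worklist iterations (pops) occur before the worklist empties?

Worklist (5 pops):
  #1 pop 0: in=111 → 101 (was 000); enqueue []
  #2 pop 1: in=000 → 011 (no change)
  #3 pop 2: in=111 → 111 (was 000); enqueue []
  #4 pop 3: in=000 → 110 (no change)
  #5 pop 4: in=111 → 111 (no change)

Fixpoint:
  val[0] = 101
  val[1] = 011
  val[2] = 111
  val[3] = 110
  val[4] = 111

5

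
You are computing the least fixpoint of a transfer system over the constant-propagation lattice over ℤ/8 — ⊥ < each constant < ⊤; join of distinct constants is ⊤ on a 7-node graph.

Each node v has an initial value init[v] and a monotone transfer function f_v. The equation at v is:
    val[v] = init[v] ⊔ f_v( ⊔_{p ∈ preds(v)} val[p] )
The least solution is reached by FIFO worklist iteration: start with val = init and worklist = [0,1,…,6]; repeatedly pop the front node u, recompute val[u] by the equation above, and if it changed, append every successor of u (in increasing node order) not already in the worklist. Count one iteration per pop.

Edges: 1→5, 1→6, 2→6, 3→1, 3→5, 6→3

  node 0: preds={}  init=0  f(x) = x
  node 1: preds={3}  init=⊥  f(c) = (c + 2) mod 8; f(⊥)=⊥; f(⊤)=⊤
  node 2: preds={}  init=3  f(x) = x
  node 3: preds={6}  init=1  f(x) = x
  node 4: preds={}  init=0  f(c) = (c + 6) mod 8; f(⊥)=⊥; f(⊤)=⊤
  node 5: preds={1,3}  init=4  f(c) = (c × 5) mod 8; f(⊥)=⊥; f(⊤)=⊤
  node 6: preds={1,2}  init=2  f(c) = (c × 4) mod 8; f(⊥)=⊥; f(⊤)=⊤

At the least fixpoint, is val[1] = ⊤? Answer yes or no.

yes

Iteration log — 11 steps:
  step 1. node 0  ⊔preds=⊥  new=0  stable
  step 2. node 1  ⊔preds=1  new=3  old=⊥  +wl: 
  step 3. node 2  ⊔preds=⊥  new=3  stable
  step 4. node 3  ⊔preds=2  new=⊤  old=1  +wl: 1
  step 5. node 4  ⊔preds=⊥  new=0  stable
  step 6. node 5  ⊔preds=⊤  new=⊤  old=4  +wl: 
  step 7. node 6  ⊔preds=3  new=⊤  old=2  +wl: 3
  step 8. node 1  ⊔preds=⊤  new=⊤  old=3  +wl: 5,6
  step 9. node 3  ⊔preds=⊤  new=⊤  stable
  step 10. node 5  ⊔preds=⊤  new=⊤  stable
  step 11. node 6  ⊔preds=⊤  new=⊤  stable

Least fixpoint reached:
  node 0: 0
  node 1: ⊤
  node 2: 3
  node 3: ⊤
  node 4: 0
  node 5: ⊤
  node 6: ⊤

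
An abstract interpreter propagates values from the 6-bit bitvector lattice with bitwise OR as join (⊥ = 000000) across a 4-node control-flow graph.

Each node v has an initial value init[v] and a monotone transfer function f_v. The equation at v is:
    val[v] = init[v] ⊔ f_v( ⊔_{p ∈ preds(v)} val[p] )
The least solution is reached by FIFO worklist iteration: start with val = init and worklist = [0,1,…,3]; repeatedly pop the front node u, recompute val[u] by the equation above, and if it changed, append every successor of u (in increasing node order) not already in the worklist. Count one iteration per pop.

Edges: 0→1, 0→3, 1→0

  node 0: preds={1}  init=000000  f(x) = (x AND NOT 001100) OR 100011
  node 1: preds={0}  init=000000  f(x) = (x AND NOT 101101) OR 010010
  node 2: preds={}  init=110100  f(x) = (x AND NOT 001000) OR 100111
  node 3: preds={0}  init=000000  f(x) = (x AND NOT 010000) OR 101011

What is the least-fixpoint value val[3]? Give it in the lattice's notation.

Trace (7 dequeues):
  [1] u=0 | in 000000 | out 100011 | prev 000000 | push {}
  [2] u=1 | in 100011 | out 010010 | prev 000000 | push {0}
  [3] u=2 | in 000000 | out 110111 | prev 110100 | push {}
  [4] u=3 | in 100011 | out 101011 | prev 000000 | push {}
  [5] u=0 | in 010010 | out 110011 | prev 100011 | push {1,3}
  [6] u=1 | in 110011 | out 010010 | ==
  [7] u=3 | in 110011 | out 101011 | ==

Converged values:
  [0] 110011
  [1] 010010
  [2] 110111
  [3] 101011

101011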